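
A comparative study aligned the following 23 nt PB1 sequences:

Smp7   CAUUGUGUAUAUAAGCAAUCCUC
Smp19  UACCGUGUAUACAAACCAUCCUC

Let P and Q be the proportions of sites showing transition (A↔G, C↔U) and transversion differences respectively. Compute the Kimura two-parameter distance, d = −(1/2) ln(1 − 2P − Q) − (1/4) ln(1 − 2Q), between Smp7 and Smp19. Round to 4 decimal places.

0.3480

The sequences differ at positions 1 (C/U, transition), 3 (U/C, transition), 4 (U/C, transition), 12 (U/C, transition), 15 (G/A, transition), 17 (A/C, transversion).
Of the 6 differences, 5 transitions and 1 transversion over 23 sites: P = 5/23 = 0.217391, Q = 1/23 = 0.043478.
d = −0.5·ln(0.521740) − 0.25·ln(0.913044) = −0.5·(-0.650586) − 0.25·(-0.090971) = 0.3480.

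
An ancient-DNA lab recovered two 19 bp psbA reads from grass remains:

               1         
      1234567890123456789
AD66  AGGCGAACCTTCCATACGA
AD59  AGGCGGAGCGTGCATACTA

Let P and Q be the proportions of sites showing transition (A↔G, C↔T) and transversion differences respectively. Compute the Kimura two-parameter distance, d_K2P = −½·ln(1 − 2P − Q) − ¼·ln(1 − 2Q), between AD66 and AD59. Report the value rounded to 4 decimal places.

0.3264

The sequences differ at positions 6 (A/G, transition), 8 (C/G, transversion), 10 (T/G, transversion), 12 (C/G, transversion), 18 (G/T, transversion).
Of the 5 differences, 1 transition and 4 transversions over 19 sites: P = 1/19 = 0.052632, Q = 4/19 = 0.210526.
d = −0.5·ln(0.684210) − 0.25·ln(0.578948) = −0.5·(-0.379490) − 0.25·(-0.546543) = 0.3264.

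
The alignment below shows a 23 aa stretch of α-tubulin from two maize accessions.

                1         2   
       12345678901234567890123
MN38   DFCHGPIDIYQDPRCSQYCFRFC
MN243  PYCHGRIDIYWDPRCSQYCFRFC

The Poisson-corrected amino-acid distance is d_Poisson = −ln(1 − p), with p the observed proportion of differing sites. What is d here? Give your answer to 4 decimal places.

The sequences differ at positions 1 (D/P), 2 (F/Y), 6 (P/R), 11 (Q/W).
p = 4/23 = 0.173913.
d = −ln(1 − 0.173913) = −ln(0.826087) = 0.1911.

0.1911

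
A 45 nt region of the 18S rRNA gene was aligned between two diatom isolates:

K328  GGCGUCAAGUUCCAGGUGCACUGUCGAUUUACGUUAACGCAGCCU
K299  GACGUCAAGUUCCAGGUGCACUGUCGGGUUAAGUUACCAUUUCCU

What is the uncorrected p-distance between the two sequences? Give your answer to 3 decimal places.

0.200

The sequences differ at positions 2 (G/A), 27 (A/G), 28 (U/G), 32 (C/A), 37 (A/C), 39 (G/A), 40 (C/U), 41 (A/U), 42 (G/U).
There are 9 differences over 45 sites, so p = 9/45 = 0.200.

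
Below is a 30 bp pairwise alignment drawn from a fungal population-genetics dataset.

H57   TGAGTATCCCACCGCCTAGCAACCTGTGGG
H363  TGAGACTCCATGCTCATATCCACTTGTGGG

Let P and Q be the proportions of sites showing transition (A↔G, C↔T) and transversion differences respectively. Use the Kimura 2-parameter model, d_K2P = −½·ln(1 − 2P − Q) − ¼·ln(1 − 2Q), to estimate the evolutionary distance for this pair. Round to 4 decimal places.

Differing sites — 5:T/A (Tv); 6:A/C (Tv); 10:C/A (Tv); 11:A/T (Tv); 12:C/G (Tv); 14:G/T (Tv); 16:C/A (Tv); 19:G/T (Tv); 21:A/C (Tv); 24:C/T (Ti).
Of the 10 differences, 1 transition and 9 transversions over 30 sites: P = 1/30 = 0.033333, Q = 9/30 = 0.300000.
d = −0.5·ln(0.633334) − 0.25·ln(0.400000) = −0.5·(-0.456757) − 0.25·(-0.916291) = 0.4575.

0.4575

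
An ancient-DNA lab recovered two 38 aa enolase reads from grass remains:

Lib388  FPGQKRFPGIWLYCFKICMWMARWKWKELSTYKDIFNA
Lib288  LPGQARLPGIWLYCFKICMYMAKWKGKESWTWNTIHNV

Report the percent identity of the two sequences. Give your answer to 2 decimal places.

65.79%

Differing sites — 1:F/L; 5:K/A; 7:F/L; 20:W/Y; 23:R/K; 26:W/G; 29:L/S; 30:S/W; 32:Y/W; 33:K/N; 34:D/T; 36:F/H; 38:A/V.
25 of the 38 sites match, so the percent identity is 25/38 × 100 = 65.79%.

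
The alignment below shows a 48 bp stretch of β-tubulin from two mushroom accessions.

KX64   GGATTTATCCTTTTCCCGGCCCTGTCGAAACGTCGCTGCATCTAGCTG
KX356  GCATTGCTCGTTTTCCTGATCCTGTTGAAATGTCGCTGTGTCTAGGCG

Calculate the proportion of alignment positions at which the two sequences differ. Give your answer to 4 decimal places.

Differing sites — 2:G/C; 6:T/G; 7:A/C; 10:C/G; 17:C/T; 19:G/A; 20:C/T; 26:C/T; 31:C/T; 39:C/T; 40:A/G; 46:C/G; 47:T/C.
There are 13 differences over 48 sites, so p = 13/48 = 0.2708.

0.2708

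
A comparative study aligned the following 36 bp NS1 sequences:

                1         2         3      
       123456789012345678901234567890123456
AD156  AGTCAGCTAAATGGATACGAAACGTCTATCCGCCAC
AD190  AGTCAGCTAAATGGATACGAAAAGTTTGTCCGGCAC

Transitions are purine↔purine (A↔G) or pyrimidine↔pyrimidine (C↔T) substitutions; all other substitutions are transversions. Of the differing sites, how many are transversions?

Mismatches occur at site 23 (C↔A, transversion), site 26 (C↔T, transition), site 28 (A↔G, transition), site 33 (C↔G, transversion).
Of the 4 differences, 2 transitions and 2 transversions, so the answer is 2.

2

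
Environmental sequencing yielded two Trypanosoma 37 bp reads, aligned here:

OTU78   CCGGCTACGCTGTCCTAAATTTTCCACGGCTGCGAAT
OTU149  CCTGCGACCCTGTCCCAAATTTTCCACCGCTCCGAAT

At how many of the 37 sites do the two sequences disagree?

The sequences differ at positions 3 (G/T), 6 (T/G), 9 (G/C), 16 (T/C), 28 (G/C), 32 (G/C).
That gives 6 mismatches out of 37 aligned sites, so the Hamming distance is 6.

6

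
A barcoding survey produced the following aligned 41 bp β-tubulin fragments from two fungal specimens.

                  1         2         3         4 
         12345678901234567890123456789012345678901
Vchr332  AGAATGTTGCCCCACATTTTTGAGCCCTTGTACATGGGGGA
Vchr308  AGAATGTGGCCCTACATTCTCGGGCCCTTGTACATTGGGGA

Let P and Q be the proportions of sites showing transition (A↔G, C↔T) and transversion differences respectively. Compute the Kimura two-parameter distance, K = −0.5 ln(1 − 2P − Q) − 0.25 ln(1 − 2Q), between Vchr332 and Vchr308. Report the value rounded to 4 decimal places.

The sequences differ at positions 8 (T/G, transversion), 13 (C/T, transition), 19 (T/C, transition), 21 (T/C, transition), 23 (A/G, transition), 36 (G/T, transversion).
Of the 6 differences, 4 transitions and 2 transversions over 41 sites: P = 4/41 = 0.097561, Q = 2/41 = 0.048780.
d = −0.5·ln(0.756098) − 0.25·ln(0.902440) = −0.5·(-0.279584) − 0.25·(-0.102653) = 0.1655.

0.1655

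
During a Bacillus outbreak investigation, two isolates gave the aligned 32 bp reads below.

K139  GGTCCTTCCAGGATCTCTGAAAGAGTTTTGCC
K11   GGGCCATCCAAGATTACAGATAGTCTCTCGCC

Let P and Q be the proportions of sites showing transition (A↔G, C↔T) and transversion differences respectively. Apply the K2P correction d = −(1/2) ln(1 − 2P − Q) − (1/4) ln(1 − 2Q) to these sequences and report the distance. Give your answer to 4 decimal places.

0.4601

The sequences differ at positions 3 (T/G, transversion), 6 (T/A, transversion), 11 (G/A, transition), 15 (C/T, transition), 16 (T/A, transversion), 18 (T/A, transversion), 21 (A/T, transversion), 24 (A/T, transversion), 25 (G/C, transversion), 27 (T/C, transition), 29 (T/C, transition).
Of the 11 differences, 4 transitions and 7 transversions over 32 sites: P = 4/32 = 0.125000, Q = 7/32 = 0.218750.
d = −0.5·ln(0.531250) − 0.25·ln(0.562500) = −0.5·(-0.632523) − 0.25·(-0.575364) = 0.4601.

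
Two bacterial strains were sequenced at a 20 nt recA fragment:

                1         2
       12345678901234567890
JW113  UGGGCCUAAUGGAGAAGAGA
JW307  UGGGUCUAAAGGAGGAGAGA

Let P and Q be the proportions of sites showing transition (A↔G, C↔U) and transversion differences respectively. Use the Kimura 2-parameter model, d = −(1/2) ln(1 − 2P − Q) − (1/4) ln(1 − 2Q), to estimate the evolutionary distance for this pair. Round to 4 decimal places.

0.1702

The sequences differ at positions 5 (C/U, transition), 10 (U/A, transversion), 15 (A/G, transition).
Of the 3 differences, 2 transitions and 1 transversion over 20 sites: P = 2/20 = 0.100000, Q = 1/20 = 0.050000.
d = −0.5·ln(0.750000) − 0.25·ln(0.900000) = −0.5·(-0.287682) − 0.25·(-0.105361) = 0.1702.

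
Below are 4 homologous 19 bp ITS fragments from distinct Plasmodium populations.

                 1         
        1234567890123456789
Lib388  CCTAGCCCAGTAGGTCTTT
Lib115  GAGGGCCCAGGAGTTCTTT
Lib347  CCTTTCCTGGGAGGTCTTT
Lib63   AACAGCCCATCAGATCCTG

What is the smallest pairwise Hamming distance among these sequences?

Pairwise Hamming distances:
  Lib388 vs Lib115: 6
  Lib388 vs Lib347: 5
  Lib388 vs Lib63: 8
  Lib115 vs Lib347: 8
  Lib115 vs Lib63: 8
  Lib347 vs Lib63: 12
The smallest is 5, between Lib388 and Lib347.

5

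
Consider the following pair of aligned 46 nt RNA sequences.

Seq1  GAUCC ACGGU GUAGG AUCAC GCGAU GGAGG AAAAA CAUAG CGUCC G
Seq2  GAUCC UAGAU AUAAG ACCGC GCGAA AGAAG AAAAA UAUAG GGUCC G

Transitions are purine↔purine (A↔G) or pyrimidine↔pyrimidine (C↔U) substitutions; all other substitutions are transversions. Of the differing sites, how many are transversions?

4

Mismatches occur at site 6 (A↔U, transversion), site 7 (C↔A, transversion), site 9 (G↔A, transition), site 11 (G↔A, transition), site 14 (G↔A, transition), site 17 (U↔C, transition), site 19 (A↔G, transition), site 25 (U↔A, transversion), site 26 (G↔A, transition), site 29 (G↔A, transition), site 36 (C↔U, transition), site 41 (C↔G, transversion).
Of the 12 differences, 8 transitions and 4 transversions, so the answer is 4.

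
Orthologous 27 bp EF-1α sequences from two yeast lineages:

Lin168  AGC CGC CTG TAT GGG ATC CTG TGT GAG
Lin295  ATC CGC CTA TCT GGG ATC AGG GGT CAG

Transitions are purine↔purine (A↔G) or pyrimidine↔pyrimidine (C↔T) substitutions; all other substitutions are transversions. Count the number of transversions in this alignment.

Differing sites — 2:G/T (Tv); 9:G/A (Ti); 11:A/C (Tv); 19:C/A (Tv); 20:T/G (Tv); 22:T/G (Tv); 25:G/C (Tv).
Of the 7 differences, 1 transition and 6 transversions, so the answer is 6.

6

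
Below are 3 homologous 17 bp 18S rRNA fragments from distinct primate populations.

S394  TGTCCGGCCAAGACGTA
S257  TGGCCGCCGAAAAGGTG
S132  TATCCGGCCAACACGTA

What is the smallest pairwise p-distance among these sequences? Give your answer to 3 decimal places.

0.118

Pairwise Hamming distances:
  S394 vs S257: 6
  S394 vs S132: 2
  S257 vs S132: 7
The smallest is 2 mismatches, between S394 and S132; p = 2/17 = 0.118.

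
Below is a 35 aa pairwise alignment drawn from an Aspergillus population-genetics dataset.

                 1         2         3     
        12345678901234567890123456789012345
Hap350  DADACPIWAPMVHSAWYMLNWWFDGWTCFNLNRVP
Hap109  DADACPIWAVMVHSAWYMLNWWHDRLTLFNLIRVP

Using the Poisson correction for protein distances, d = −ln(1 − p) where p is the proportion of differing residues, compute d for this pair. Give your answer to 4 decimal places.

0.1881

Mismatches occur at site 10 (P↔V), site 23 (F↔H), site 25 (G↔R), site 26 (W↔L), site 28 (C↔L), site 32 (N↔I).
p = 6/35 = 0.171429.
d = −ln(1 − 0.171429) = −ln(0.828571) = 0.1881.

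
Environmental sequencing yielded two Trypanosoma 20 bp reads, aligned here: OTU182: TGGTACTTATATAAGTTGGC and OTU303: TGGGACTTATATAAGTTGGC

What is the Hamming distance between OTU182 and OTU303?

1

Differing sites — 4:T/G.
That gives 1 mismatch out of 20 aligned sites, so the Hamming distance is 1.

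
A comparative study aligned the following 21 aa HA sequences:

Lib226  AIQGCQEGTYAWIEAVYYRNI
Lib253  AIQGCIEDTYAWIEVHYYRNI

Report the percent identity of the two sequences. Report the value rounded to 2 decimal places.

80.95%

The sequences differ at positions 6 (Q/I), 8 (G/D), 15 (A/V), 16 (V/H).
17 of the 21 sites match, so the percent identity is 17/21 × 100 = 80.95%.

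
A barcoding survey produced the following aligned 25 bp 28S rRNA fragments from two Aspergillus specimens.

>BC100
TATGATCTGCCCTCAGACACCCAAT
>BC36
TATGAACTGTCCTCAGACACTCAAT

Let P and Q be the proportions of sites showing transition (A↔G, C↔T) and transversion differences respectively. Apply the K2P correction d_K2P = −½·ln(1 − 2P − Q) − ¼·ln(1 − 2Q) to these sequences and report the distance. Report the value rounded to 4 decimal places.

0.1324

The sequences differ at positions 6 (T/A, transversion), 10 (C/T, transition), 21 (C/T, transition).
Of the 3 differences, 2 transitions and 1 transversion over 25 sites: P = 2/25 = 0.080000, Q = 1/25 = 0.040000.
d = −0.5·ln(0.800000) − 0.25·ln(0.920000) = −0.5·(-0.223144) − 0.25·(-0.083382) = 0.1324.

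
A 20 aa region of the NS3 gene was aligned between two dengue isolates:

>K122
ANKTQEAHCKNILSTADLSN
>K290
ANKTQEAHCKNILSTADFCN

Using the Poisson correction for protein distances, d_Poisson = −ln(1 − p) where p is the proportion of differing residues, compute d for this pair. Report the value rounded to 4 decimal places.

0.1054

The sequences differ at positions 18 (L/F), 19 (S/C).
p = 2/20 = 0.100000.
d = −ln(1 − 0.100000) = −ln(0.900000) = 0.1054.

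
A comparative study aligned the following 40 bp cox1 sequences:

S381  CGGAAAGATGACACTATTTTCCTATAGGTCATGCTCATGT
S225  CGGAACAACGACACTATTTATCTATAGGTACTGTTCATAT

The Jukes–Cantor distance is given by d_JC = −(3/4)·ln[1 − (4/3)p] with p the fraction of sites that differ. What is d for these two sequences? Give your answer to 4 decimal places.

Mismatches occur at site 6 (A↔C), site 7 (G↔A), site 9 (T↔C), site 20 (T↔A), site 21 (C↔T), site 30 (C↔A), site 31 (A↔C), site 34 (C↔T), site 39 (G↔A).
p = 9/40 = 0.225000.
d = −0.75 · ln(1 − (4/3)·0.225000) = −0.75 · ln(0.700000) = −0.75 · (-0.356675) = 0.2675.

0.2675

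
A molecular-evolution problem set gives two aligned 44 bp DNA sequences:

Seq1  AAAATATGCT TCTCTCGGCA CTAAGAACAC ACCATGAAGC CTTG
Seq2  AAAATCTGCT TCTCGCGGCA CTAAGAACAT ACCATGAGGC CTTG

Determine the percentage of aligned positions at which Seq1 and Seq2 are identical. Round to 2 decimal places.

Mismatches occur at site 6 (A/C), site 15 (T/G), site 30 (C/T), site 38 (A/G).
40 of the 44 sites match, so the percent identity is 40/44 × 100 = 90.91%.

90.91%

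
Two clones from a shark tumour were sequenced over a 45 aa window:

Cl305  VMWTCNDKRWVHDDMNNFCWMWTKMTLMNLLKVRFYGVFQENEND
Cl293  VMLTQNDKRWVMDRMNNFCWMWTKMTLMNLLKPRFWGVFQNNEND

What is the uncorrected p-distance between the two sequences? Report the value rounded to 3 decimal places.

Differing sites — 3:W/L; 5:C/Q; 12:H/M; 14:D/R; 33:V/P; 36:Y/W; 41:E/N.
There are 7 differences over 45 sites, so p = 7/45 = 0.156.

0.156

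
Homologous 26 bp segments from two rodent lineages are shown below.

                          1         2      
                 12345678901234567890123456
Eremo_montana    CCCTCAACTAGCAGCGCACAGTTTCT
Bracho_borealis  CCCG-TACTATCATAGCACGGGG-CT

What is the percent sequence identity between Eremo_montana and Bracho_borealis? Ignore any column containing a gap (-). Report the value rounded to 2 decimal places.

66.67%

Excluding the 2 gap columns leaves 24 comparable sites.
The sequences differ at positions 4 (T/G), 6 (A/T), 11 (G/T), 14 (G/T), 15 (C/A), 20 (A/G), 22 (T/G), 23 (T/G).
16 of the 24 comparable sites match, so the percent identity is 16/24 × 100 = 66.67%.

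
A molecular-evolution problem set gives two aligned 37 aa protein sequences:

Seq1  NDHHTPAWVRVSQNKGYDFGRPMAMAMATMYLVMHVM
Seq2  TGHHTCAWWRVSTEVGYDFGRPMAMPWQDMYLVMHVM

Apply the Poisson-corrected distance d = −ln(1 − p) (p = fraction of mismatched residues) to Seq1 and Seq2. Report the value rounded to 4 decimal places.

0.3528

Mismatches occur at site 1 (N/T), site 2 (D/G), site 6 (P/C), site 9 (V/W), site 13 (Q/T), site 14 (N/E), site 15 (K/V), site 26 (A/P), site 27 (M/W), site 28 (A/Q), site 29 (T/D).
p = 11/37 = 0.297297.
d = −ln(1 − 0.297297) = −ln(0.702703) = 0.3528.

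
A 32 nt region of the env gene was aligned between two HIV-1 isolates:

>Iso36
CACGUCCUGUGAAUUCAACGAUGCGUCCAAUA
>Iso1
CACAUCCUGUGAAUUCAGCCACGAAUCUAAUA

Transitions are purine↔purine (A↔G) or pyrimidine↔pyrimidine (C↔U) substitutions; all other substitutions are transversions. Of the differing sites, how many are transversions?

2

Differing sites — 4:G/A (Ti); 18:A/G (Ti); 20:G/C (Tv); 22:U/C (Ti); 24:C/A (Tv); 25:G/A (Ti); 28:C/U (Ti).
Of the 7 differences, 5 transitions and 2 transversions, so the answer is 2.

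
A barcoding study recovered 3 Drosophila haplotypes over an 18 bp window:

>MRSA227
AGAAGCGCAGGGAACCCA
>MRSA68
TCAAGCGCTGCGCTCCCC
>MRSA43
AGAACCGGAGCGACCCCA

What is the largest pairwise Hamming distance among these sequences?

8

Pairwise Hamming distances:
  MRSA227 vs MRSA68: 7
  MRSA227 vs MRSA43: 4
  MRSA68 vs MRSA43: 8
The largest is 8, between MRSA68 and MRSA43.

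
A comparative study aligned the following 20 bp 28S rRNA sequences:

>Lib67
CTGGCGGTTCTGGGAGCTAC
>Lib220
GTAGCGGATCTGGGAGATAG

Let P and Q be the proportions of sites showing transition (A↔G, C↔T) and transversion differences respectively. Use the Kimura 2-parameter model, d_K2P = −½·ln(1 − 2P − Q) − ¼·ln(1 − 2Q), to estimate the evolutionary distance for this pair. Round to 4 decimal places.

Mismatches occur at site 1 (C→G, transversion), site 3 (G→A, transition), site 8 (T→A, transversion), site 17 (C→A, transversion), site 20 (C→G, transversion).
Of the 5 differences, 1 transition and 4 transversions over 20 sites: P = 1/20 = 0.050000, Q = 4/20 = 0.200000.
d = −0.5·ln(0.700000) − 0.25·ln(0.600000) = −0.5·(-0.356675) − 0.25·(-0.510826) = 0.3060.

0.3060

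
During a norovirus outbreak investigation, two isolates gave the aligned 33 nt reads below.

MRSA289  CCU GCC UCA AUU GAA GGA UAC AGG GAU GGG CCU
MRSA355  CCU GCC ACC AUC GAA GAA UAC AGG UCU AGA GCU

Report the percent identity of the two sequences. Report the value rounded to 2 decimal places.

Differing sites — 7:U/A; 9:A/C; 12:U/C; 17:G/A; 25:G/U; 26:A/C; 28:G/A; 30:G/A; 31:C/G.
24 of the 33 sites match, so the percent identity is 24/33 × 100 = 72.73%.

72.73%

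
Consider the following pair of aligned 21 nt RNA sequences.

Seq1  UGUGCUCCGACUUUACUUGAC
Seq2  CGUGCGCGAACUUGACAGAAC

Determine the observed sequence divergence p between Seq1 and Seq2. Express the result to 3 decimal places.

The sequences differ at positions 1 (U/C), 6 (U/G), 8 (C/G), 9 (G/A), 14 (U/G), 17 (U/A), 18 (U/G), 19 (G/A).
There are 8 differences over 21 sites, so p = 8/21 = 0.381.

0.381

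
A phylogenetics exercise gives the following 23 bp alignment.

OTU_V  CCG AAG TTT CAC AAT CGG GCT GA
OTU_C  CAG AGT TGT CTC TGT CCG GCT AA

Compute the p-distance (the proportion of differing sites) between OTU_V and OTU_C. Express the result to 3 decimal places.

Mismatches occur at site 2 (C→A), site 5 (A→G), site 6 (G→T), site 8 (T→G), site 11 (A→T), site 13 (A→T), site 14 (A→G), site 17 (G→C), site 22 (G→A).
There are 9 differences over 23 sites, so p = 9/23 = 0.391.

0.391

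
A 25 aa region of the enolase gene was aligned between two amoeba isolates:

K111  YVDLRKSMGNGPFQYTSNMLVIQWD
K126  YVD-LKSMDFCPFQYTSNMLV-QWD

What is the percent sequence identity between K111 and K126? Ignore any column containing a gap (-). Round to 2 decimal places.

82.61%

Excluding the 2 gap columns leaves 23 comparable sites.
Differing sites — 5:R/L; 9:G/D; 10:N/F; 11:G/C.
19 of the 23 comparable sites match, so the percent identity is 19/23 × 100 = 82.61%.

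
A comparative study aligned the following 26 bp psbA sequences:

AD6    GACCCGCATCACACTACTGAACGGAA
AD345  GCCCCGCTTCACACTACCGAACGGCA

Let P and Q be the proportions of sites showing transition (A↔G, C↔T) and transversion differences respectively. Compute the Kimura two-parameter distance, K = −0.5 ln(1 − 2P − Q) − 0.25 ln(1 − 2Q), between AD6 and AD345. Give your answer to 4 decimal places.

0.1724

The sequences differ at positions 2 (A/C, transversion), 8 (A/T, transversion), 18 (T/C, transition), 25 (A/C, transversion).
Of the 4 differences, 1 transition and 3 transversions over 26 sites: P = 1/26 = 0.038462, Q = 3/26 = 0.115385.
d = −0.5·ln(0.807691) − 0.25·ln(0.769230) = −0.5·(-0.213576) − 0.25·(-0.262365) = 0.1724.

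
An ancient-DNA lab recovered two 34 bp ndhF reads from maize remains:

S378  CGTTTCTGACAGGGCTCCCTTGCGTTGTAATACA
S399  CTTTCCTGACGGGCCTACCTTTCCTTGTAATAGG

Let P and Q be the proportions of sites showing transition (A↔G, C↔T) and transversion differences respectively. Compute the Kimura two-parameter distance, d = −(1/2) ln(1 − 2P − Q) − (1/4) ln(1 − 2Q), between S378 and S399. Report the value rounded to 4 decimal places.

0.3265

The sequences differ at positions 2 (G/T, transversion), 5 (T/C, transition), 11 (A/G, transition), 14 (G/C, transversion), 17 (C/A, transversion), 22 (G/T, transversion), 24 (G/C, transversion), 33 (C/G, transversion), 34 (A/G, transition).
Of the 9 differences, 3 transitions and 6 transversions over 34 sites: P = 3/34 = 0.088235, Q = 6/34 = 0.176471.
d = −0.5·ln(0.647059) − 0.25·ln(0.647058) = −0.5·(-0.435318) − 0.25·(-0.435319) = 0.3265.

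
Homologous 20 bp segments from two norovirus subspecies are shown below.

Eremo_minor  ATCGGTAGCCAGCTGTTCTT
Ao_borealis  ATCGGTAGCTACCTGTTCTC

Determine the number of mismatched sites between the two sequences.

3

Differing sites — 10:C/T; 12:G/C; 20:T/C.
That gives 3 mismatches out of 20 aligned sites, so the Hamming distance is 3.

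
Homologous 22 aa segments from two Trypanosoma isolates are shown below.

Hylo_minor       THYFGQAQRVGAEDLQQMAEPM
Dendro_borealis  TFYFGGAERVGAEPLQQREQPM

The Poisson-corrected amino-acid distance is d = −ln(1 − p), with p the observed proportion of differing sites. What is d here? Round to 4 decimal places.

0.3830

Mismatches occur at site 2 (H↔F), site 6 (Q↔G), site 8 (Q↔E), site 14 (D↔P), site 18 (M↔R), site 19 (A↔E), site 20 (E↔Q).
p = 7/22 = 0.318182.
d = −ln(1 − 0.318182) = −ln(0.681818) = 0.3830.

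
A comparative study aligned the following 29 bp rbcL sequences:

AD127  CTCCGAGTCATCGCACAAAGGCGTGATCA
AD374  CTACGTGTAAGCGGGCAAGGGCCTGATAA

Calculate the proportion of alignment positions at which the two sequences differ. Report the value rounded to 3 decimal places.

The sequences differ at positions 3 (C/A), 6 (A/T), 9 (C/A), 11 (T/G), 14 (C/G), 15 (A/G), 19 (A/G), 23 (G/C), 28 (C/A).
There are 9 differences over 29 sites, so p = 9/29 = 0.310.

0.310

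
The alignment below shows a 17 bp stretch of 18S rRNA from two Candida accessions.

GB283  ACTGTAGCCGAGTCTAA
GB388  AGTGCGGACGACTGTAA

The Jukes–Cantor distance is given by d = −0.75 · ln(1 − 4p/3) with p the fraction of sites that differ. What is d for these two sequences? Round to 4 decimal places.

The sequences differ at positions 2 (C/G), 5 (T/C), 6 (A/G), 8 (C/A), 12 (G/C), 14 (C/G).
p = 6/17 = 0.352941.
d = −0.75 · ln(1 − (4/3)·0.352941) = −0.75 · ln(0.529412) = −0.75 · (-0.635988) = 0.4770.

0.4770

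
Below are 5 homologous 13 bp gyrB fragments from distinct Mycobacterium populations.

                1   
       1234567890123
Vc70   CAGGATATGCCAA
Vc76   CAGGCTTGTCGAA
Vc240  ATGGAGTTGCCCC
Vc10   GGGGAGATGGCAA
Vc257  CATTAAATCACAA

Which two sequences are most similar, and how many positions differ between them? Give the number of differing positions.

4

Pairwise Hamming distances:
  Vc70 vs Vc76: 5
  Vc70 vs Vc240: 6
  Vc70 vs Vc10: 4
  Vc70 vs Vc257: 5
  Vc76 vs Vc240: 9
  Vc76 vs Vc10: 9
  Vc76 vs Vc257: 9
  Vc240 vs Vc10: 6
  Vc240 vs Vc257: 10
  Vc10 vs Vc257: 7
The smallest is 4, between Vc70 and Vc10.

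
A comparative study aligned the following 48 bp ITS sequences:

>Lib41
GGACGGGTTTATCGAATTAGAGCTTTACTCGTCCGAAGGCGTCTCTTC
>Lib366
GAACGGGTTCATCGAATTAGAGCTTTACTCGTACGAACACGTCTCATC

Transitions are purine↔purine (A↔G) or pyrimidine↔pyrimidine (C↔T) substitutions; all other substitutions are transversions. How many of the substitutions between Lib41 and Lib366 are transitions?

The sequences differ at positions 2 (G/A, transition), 10 (T/C, transition), 33 (C/A, transversion), 38 (G/C, transversion), 39 (G/A, transition), 46 (T/A, transversion).
Of the 6 differences, 3 transitions and 3 transversions, so the answer is 3.

3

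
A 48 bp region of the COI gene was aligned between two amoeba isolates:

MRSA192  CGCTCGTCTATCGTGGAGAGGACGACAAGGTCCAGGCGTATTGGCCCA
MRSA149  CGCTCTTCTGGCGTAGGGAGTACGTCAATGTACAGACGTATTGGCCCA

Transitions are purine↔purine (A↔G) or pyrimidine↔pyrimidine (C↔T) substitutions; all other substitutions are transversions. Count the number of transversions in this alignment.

Differing sites — 6:G/T (Tv); 10:A/G (Ti); 11:T/G (Tv); 15:G/A (Ti); 17:A/G (Ti); 21:G/T (Tv); 25:A/T (Tv); 29:G/T (Tv); 32:C/A (Tv); 36:G/A (Ti).
Of the 10 differences, 4 transitions and 6 transversions, so the answer is 6.

6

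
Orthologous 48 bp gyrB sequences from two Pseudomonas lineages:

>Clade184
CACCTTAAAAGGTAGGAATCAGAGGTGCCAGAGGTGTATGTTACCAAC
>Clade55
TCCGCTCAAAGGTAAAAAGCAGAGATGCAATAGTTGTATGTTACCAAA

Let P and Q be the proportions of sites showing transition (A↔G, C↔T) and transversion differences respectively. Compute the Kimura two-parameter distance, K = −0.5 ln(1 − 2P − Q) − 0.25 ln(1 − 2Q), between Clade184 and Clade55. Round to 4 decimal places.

0.3364

Mismatches occur at site 1 (C↔T, transition), site 2 (A↔C, transversion), site 4 (C↔G, transversion), site 5 (T↔C, transition), site 7 (A↔C, transversion), site 15 (G↔A, transition), site 16 (G↔A, transition), site 19 (T↔G, transversion), site 25 (G↔A, transition), site 29 (C↔A, transversion), site 31 (G↔T, transversion), site 34 (G↔T, transversion), site 48 (C↔A, transversion).
Of the 13 differences, 5 transitions and 8 transversions over 48 sites: P = 5/48 = 0.104167, Q = 8/48 = 0.166667.
d = −0.5·ln(0.624999) − 0.25·ln(0.666666) = −0.5·(-0.470005) − 0.25·(-0.405466) = 0.3364.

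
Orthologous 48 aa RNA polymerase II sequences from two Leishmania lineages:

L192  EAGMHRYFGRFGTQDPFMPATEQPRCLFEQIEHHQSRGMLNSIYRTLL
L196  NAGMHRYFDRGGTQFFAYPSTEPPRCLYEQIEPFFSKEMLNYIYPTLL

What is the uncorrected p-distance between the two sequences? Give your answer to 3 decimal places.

The sequences differ at positions 1 (E/N), 9 (G/D), 11 (F/G), 15 (D/F), 16 (P/F), 17 (F/A), 18 (M/Y), 20 (A/S), 23 (Q/P), 28 (F/Y), 33 (H/P), 34 (H/F), 35 (Q/F), 37 (R/K), 38 (G/E), 42 (S/Y), 45 (R/P).
There are 17 differences over 48 sites, so p = 17/48 = 0.354.

0.354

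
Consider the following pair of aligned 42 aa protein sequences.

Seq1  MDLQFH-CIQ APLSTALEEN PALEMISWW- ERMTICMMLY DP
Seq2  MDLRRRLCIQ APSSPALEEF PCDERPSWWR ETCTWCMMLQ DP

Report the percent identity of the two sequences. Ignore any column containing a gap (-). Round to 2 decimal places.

Excluding the 2 gap columns leaves 40 comparable sites.
The sequences differ at positions 4 (Q/R), 5 (F/R), 6 (H/R), 13 (L/S), 15 (T/P), 20 (N/F), 22 (A/C), 23 (L/D), 25 (M/R), 26 (I/P), 32 (R/T), 33 (M/C), 35 (I/W), 40 (Y/Q).
26 of the 40 comparable sites match, so the percent identity is 26/40 × 100 = 65.00%.

65.00%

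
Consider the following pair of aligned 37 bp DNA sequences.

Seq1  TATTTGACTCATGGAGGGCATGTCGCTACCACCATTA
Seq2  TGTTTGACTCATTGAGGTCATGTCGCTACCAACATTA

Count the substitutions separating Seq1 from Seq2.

4

Differing sites — 2:A/G; 13:G/T; 18:G/T; 32:C/A.
That gives 4 mismatches out of 37 aligned sites, so the Hamming distance is 4.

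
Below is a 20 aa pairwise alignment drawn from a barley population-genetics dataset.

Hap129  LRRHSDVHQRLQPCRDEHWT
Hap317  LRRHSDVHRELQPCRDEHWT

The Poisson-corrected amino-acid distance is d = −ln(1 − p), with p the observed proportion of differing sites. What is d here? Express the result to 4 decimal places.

0.1054

The sequences differ at positions 9 (Q/R), 10 (R/E).
p = 2/20 = 0.100000.
d = −ln(1 − 0.100000) = −ln(0.900000) = 0.1054.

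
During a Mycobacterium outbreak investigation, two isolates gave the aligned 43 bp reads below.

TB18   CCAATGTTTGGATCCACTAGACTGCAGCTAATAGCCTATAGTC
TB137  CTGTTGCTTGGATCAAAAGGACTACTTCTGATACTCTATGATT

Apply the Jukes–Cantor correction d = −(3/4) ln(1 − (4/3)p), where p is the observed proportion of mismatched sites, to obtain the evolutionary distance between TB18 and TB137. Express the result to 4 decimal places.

0.5617

Differing sites — 2:C/T; 3:A/G; 4:A/T; 7:T/C; 15:C/A; 17:C/A; 18:T/A; 19:A/G; 24:G/A; 26:A/T; 27:G/T; 30:A/G; 34:G/C; 35:C/T; 40:A/G; 41:G/A; 43:C/T.
p = 17/43 = 0.395349.
d = −0.75 · ln(1 − (4/3)·0.395349) = −0.75 · ln(0.472868) = −0.75 · (-0.748939) = 0.5617.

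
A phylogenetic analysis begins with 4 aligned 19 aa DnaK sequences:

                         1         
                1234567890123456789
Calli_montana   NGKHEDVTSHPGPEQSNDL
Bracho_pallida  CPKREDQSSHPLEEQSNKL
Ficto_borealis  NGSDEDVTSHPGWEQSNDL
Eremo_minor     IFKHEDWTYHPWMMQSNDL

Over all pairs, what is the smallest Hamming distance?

3

Pairwise Hamming distances:
  Calli_montana vs Bracho_pallida: 8
  Calli_montana vs Ficto_borealis: 3
  Calli_montana vs Eremo_minor: 7
  Bracho_pallida vs Ficto_borealis: 9
  Bracho_pallida vs Eremo_minor: 10
  Ficto_borealis vs Eremo_minor: 9
The smallest is 3, between Calli_montana and Ficto_borealis.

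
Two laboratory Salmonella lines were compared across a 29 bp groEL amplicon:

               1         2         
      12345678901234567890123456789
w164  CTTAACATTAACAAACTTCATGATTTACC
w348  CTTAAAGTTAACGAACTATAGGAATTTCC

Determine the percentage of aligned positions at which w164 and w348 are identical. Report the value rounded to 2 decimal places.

The sequences differ at positions 6 (C/A), 7 (A/G), 13 (A/G), 18 (T/A), 19 (C/T), 21 (T/G), 24 (T/A), 27 (A/T).
21 of the 29 sites match, so the percent identity is 21/29 × 100 = 72.41%.

72.41%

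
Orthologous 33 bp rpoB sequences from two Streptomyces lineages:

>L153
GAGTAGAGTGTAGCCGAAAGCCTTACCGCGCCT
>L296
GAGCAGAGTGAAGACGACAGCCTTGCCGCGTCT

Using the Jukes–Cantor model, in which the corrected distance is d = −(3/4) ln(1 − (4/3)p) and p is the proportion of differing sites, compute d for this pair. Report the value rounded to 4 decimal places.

The sequences differ at positions 4 (T/C), 11 (T/A), 14 (C/A), 18 (A/C), 25 (A/G), 31 (C/T).
p = 6/33 = 0.181818.
d = −0.75 · ln(1 − (4/3)·0.181818) = −0.75 · ln(0.757576) = −0.75 · (-0.277631) = 0.2082.

0.2082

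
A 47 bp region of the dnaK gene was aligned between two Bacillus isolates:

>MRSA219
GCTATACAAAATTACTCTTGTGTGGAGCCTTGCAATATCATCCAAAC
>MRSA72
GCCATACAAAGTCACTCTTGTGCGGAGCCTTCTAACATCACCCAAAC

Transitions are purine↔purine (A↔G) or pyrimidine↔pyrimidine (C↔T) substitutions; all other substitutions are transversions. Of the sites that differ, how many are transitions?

Mismatches occur at site 3 (T↔C, transition), site 11 (A↔G, transition), site 13 (T↔C, transition), site 23 (T↔C, transition), site 32 (G↔C, transversion), site 33 (C↔T, transition), site 36 (T↔C, transition), site 41 (T↔C, transition).
Of the 8 differences, 7 transitions and 1 transversion, so the answer is 7.

7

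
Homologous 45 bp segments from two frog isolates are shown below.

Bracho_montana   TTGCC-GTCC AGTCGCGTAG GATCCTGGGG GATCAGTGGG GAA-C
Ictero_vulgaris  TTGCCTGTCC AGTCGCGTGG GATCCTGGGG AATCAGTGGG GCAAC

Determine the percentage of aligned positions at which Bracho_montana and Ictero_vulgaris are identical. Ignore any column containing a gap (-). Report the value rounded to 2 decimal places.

93.02%

Excluding the 2 gap columns leaves 43 comparable sites.
Differing sites — 19:A/G; 31:G/A; 42:A/C.
40 of the 43 comparable sites match, so the percent identity is 40/43 × 100 = 93.02%.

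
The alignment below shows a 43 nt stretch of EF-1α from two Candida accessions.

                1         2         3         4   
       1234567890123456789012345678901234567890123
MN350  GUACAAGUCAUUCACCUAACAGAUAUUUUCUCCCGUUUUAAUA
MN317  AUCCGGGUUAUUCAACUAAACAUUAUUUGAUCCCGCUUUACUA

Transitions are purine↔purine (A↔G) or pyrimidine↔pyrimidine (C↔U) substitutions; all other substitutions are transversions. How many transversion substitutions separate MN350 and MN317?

8

Mismatches occur at site 1 (G/A, transition), site 3 (A/C, transversion), site 5 (A/G, transition), site 6 (A/G, transition), site 9 (C/U, transition), site 15 (C/A, transversion), site 20 (C/A, transversion), site 21 (A/C, transversion), site 22 (G/A, transition), site 23 (A/U, transversion), site 29 (U/G, transversion), site 30 (C/A, transversion), site 36 (U/C, transition), site 41 (A/C, transversion).
Of the 14 differences, 6 transitions and 8 transversions, so the answer is 8.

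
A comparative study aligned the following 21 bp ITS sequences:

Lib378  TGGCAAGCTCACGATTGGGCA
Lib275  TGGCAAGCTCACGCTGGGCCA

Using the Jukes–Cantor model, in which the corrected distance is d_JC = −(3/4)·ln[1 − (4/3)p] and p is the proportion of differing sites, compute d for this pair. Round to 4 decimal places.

Differing sites — 14:A/C; 16:T/G; 19:G/C.
p = 3/21 = 0.142857.
d = −0.75 · ln(1 − (4/3)·0.142857) = −0.75 · ln(0.809524) = −0.75 · (-0.211309) = 0.1585.

0.1585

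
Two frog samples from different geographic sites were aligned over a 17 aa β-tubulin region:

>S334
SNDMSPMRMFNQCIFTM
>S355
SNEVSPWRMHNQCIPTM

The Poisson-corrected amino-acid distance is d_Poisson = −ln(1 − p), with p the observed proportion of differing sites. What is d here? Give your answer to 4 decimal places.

0.3483

Differing sites — 3:D/E; 4:M/V; 7:M/W; 10:F/H; 15:F/P.
p = 5/17 = 0.294118.
d = −ln(1 − 0.294118) = −ln(0.705882) = 0.3483.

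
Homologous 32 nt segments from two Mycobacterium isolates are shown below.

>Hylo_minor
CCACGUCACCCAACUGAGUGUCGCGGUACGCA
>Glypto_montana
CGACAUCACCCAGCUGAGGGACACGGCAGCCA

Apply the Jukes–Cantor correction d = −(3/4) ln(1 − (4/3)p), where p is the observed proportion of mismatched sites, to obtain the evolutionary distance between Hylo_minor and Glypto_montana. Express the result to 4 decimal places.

0.3525

Differing sites — 2:C/G; 5:G/A; 13:A/G; 19:U/G; 21:U/A; 23:G/A; 27:U/C; 29:C/G; 30:G/C.
p = 9/32 = 0.281250.
d = −0.75 · ln(1 − (4/3)·0.281250) = −0.75 · ln(0.625000) = −0.75 · (-0.470004) = 0.3525.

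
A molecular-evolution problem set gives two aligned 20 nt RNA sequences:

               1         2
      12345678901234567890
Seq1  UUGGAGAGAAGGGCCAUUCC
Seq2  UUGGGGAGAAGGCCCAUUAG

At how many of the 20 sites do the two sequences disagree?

4

Mismatches occur at site 5 (A→G), site 13 (G→C), site 19 (C→A), site 20 (C→G).
That gives 4 mismatches out of 20 aligned sites, so the Hamming distance is 4.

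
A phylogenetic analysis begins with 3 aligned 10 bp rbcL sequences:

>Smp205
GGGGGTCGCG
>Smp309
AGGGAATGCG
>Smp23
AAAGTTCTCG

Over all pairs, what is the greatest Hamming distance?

6

Pairwise Hamming distances:
  Smp205 vs Smp309: 4
  Smp205 vs Smp23: 5
  Smp309 vs Smp23: 6
The largest is 6, between Smp309 and Smp23.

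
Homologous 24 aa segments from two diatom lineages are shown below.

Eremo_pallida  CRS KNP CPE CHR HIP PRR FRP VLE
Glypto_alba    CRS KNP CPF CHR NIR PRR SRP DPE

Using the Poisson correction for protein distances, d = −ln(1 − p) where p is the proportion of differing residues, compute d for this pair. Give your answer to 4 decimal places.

Mismatches occur at site 9 (E→F), site 13 (H→N), site 15 (P→R), site 19 (F→S), site 22 (V→D), site 23 (L→P).
p = 6/24 = 0.250000.
d = −ln(1 − 0.250000) = −ln(0.750000) = 0.2877.

0.2877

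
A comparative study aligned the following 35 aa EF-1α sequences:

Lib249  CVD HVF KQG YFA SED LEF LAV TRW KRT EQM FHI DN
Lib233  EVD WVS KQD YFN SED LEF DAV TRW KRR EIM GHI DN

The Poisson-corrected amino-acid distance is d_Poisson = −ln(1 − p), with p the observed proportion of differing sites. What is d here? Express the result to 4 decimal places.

Mismatches occur at site 1 (C→E), site 4 (H→W), site 6 (F→S), site 9 (G→D), site 12 (A→N), site 19 (L→D), site 27 (T→R), site 29 (Q→I), site 31 (F→G).
p = 9/35 = 0.257143.
d = −ln(1 − 0.257143) = −ln(0.742857) = 0.2973.

0.2973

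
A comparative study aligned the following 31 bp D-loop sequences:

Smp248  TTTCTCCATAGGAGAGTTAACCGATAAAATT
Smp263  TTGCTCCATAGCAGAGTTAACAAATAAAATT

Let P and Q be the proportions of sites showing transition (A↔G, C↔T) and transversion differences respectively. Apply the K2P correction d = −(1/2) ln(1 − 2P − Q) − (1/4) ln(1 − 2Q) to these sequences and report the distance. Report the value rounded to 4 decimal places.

Differing sites — 3:T/G (Tv); 12:G/C (Tv); 22:C/A (Tv); 23:G/A (Ti).
Of the 4 differences, 1 transition and 3 transversions over 31 sites: P = 1/31 = 0.032258, Q = 3/31 = 0.096774.
d = −0.5·ln(0.838710) − 0.25·ln(0.806452) = −0.5·(-0.175890) − 0.25·(-0.215111) = 0.1417.

0.1417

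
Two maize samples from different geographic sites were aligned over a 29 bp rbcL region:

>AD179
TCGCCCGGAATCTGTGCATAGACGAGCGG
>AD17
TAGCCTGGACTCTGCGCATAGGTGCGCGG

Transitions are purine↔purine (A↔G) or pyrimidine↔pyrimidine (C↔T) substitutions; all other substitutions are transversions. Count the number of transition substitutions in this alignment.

4

Mismatches occur at site 2 (C/A, transversion), site 6 (C/T, transition), site 10 (A/C, transversion), site 15 (T/C, transition), site 22 (A/G, transition), site 23 (C/T, transition), site 25 (A/C, transversion).
Of the 7 differences, 4 transitions and 3 transversions, so the answer is 4.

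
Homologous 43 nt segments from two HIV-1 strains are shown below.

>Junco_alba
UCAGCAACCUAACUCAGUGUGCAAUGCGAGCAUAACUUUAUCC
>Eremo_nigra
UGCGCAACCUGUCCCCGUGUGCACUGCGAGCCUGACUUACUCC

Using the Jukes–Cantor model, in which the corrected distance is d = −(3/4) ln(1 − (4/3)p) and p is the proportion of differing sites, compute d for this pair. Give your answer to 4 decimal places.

Mismatches occur at site 2 (C/G), site 3 (A/C), site 11 (A/G), site 12 (A/U), site 14 (U/C), site 16 (A/C), site 24 (A/C), site 32 (A/C), site 34 (A/G), site 39 (U/A), site 40 (A/C).
p = 11/43 = 0.255814.
d = −0.75 · ln(1 − (4/3)·0.255814) = −0.75 · ln(0.658915) = −0.75 · (-0.417161) = 0.3129.

0.3129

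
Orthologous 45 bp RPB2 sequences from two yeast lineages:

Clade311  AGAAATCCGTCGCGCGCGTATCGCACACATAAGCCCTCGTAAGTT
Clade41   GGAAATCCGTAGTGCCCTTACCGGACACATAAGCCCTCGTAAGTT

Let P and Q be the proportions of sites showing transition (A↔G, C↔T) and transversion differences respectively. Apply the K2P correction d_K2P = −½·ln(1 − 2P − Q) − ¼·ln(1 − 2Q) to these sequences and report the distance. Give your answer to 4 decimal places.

0.1746

Differing sites — 1:A/G (Ti); 11:C/A (Tv); 13:C/T (Ti); 16:G/C (Tv); 18:G/T (Tv); 21:T/C (Ti); 24:C/G (Tv).
Of the 7 differences, 3 transitions and 4 transversions over 45 sites: P = 3/45 = 0.066667, Q = 4/45 = 0.088889.
d = −0.5·ln(0.777777) − 0.25·ln(0.822222) = −0.5·(-0.251315) − 0.25·(-0.195745) = 0.1746.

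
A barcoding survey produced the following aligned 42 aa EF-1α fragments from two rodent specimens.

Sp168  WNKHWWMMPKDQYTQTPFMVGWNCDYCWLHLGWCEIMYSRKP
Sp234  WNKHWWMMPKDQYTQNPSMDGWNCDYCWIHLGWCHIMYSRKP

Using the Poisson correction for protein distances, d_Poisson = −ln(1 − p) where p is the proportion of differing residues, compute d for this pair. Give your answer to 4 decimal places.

0.1268

The sequences differ at positions 16 (T/N), 18 (F/S), 20 (V/D), 29 (L/I), 35 (E/H).
p = 5/42 = 0.119048.
d = −ln(1 − 0.119048) = −ln(0.880952) = 0.1268.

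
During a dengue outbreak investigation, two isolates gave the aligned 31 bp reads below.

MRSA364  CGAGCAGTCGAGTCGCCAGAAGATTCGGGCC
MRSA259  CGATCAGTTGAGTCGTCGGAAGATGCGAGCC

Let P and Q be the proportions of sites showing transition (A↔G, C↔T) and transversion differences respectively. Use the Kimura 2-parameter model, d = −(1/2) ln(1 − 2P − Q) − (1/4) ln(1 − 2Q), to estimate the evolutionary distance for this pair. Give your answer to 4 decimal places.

0.2293

Differing sites — 4:G/T (Tv); 9:C/T (Ti); 16:C/T (Ti); 18:A/G (Ti); 25:T/G (Tv); 28:G/A (Ti).
Of the 6 differences, 4 transitions and 2 transversions over 31 sites: P = 4/31 = 0.129032, Q = 2/31 = 0.064516.
d = −0.5·ln(0.677420) − 0.25·ln(0.870968) = −0.5·(-0.389464) − 0.25·(-0.138150) = 0.2293.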